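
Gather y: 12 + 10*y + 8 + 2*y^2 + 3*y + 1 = 2*y^2 + 13*y + 21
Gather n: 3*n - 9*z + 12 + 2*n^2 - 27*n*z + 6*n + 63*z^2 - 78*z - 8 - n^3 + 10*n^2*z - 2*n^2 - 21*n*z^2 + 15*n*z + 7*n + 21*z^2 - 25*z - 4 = -n^3 + 10*n^2*z + n*(-21*z^2 - 12*z + 16) + 84*z^2 - 112*z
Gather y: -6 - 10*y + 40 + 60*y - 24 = 50*y + 10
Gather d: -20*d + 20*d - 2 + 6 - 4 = 0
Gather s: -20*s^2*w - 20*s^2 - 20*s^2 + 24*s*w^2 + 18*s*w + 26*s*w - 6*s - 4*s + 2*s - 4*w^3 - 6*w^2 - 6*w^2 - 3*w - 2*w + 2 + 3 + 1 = s^2*(-20*w - 40) + s*(24*w^2 + 44*w - 8) - 4*w^3 - 12*w^2 - 5*w + 6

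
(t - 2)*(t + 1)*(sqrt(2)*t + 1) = sqrt(2)*t^3 - sqrt(2)*t^2 + t^2 - 2*sqrt(2)*t - t - 2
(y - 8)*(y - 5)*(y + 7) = y^3 - 6*y^2 - 51*y + 280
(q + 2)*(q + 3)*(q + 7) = q^3 + 12*q^2 + 41*q + 42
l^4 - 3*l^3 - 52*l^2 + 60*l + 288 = (l - 8)*(l - 3)*(l + 2)*(l + 6)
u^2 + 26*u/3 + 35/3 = (u + 5/3)*(u + 7)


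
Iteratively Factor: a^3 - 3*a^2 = (a)*(a^2 - 3*a) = a*(a - 3)*(a)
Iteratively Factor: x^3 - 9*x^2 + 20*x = (x - 4)*(x^2 - 5*x) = x*(x - 4)*(x - 5)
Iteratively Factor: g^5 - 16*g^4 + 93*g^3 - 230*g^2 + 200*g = (g - 4)*(g^4 - 12*g^3 + 45*g^2 - 50*g) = (g - 4)*(g - 2)*(g^3 - 10*g^2 + 25*g) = g*(g - 4)*(g - 2)*(g^2 - 10*g + 25) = g*(g - 5)*(g - 4)*(g - 2)*(g - 5)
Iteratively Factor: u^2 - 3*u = (u)*(u - 3)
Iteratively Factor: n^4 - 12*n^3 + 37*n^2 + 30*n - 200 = (n - 5)*(n^3 - 7*n^2 + 2*n + 40) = (n - 5)^2*(n^2 - 2*n - 8) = (n - 5)^2*(n - 4)*(n + 2)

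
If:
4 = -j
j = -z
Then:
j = -4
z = 4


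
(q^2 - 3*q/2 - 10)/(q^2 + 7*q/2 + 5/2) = (q - 4)/(q + 1)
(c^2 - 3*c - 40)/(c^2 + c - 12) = (c^2 - 3*c - 40)/(c^2 + c - 12)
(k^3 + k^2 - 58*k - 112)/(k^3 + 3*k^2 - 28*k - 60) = (k^2 - k - 56)/(k^2 + k - 30)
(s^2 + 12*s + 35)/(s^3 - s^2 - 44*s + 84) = (s + 5)/(s^2 - 8*s + 12)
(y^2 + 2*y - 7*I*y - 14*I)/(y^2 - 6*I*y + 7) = (y + 2)/(y + I)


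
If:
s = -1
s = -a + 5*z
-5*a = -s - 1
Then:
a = 0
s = -1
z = -1/5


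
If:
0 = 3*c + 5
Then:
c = -5/3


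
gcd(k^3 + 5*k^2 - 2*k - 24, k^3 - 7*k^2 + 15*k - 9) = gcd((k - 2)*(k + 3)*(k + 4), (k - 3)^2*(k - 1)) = 1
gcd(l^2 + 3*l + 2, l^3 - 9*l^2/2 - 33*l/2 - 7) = l + 2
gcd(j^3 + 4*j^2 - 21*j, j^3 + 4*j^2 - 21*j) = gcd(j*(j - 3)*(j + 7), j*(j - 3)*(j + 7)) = j^3 + 4*j^2 - 21*j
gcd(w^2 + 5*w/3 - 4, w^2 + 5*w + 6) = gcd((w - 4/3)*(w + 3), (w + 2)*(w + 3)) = w + 3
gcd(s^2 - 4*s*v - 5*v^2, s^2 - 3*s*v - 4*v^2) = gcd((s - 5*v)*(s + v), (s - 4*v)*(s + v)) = s + v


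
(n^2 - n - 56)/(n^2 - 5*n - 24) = (n + 7)/(n + 3)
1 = 1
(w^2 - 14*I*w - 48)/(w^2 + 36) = (w - 8*I)/(w + 6*I)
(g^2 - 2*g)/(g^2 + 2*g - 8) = g/(g + 4)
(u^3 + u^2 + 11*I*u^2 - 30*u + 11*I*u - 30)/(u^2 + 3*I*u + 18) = (u^2 + u*(1 + 5*I) + 5*I)/(u - 3*I)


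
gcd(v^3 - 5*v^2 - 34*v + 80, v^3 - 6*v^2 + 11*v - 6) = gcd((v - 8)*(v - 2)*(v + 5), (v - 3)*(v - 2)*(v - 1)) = v - 2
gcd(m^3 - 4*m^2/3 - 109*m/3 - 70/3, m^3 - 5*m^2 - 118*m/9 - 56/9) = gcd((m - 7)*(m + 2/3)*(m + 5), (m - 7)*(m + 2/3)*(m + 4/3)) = m^2 - 19*m/3 - 14/3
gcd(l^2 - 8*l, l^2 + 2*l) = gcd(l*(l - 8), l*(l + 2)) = l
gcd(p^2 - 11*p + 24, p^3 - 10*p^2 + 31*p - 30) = p - 3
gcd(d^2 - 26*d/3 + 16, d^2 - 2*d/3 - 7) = 1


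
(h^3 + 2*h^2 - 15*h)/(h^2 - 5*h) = (h^2 + 2*h - 15)/(h - 5)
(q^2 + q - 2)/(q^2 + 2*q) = (q - 1)/q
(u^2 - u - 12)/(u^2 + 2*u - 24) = (u + 3)/(u + 6)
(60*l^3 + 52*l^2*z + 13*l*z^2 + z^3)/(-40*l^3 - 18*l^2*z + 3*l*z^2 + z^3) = (6*l + z)/(-4*l + z)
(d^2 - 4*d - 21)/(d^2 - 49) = (d + 3)/(d + 7)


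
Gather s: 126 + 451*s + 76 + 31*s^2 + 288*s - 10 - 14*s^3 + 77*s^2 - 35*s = -14*s^3 + 108*s^2 + 704*s + 192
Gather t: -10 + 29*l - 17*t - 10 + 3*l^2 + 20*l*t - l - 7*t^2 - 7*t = 3*l^2 + 28*l - 7*t^2 + t*(20*l - 24) - 20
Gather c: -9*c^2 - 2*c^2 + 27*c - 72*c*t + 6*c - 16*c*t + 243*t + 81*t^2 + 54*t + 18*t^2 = -11*c^2 + c*(33 - 88*t) + 99*t^2 + 297*t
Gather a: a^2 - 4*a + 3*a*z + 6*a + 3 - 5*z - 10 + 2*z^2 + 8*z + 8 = a^2 + a*(3*z + 2) + 2*z^2 + 3*z + 1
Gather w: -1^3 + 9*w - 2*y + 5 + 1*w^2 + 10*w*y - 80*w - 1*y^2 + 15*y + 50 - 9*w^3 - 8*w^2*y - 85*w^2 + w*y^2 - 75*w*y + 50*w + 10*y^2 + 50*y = -9*w^3 + w^2*(-8*y - 84) + w*(y^2 - 65*y - 21) + 9*y^2 + 63*y + 54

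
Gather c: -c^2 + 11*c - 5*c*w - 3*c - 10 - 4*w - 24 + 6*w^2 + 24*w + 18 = -c^2 + c*(8 - 5*w) + 6*w^2 + 20*w - 16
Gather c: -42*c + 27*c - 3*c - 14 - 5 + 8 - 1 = -18*c - 12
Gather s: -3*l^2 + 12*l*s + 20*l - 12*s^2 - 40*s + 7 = -3*l^2 + 20*l - 12*s^2 + s*(12*l - 40) + 7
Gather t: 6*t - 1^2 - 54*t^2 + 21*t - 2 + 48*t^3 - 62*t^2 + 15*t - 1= 48*t^3 - 116*t^2 + 42*t - 4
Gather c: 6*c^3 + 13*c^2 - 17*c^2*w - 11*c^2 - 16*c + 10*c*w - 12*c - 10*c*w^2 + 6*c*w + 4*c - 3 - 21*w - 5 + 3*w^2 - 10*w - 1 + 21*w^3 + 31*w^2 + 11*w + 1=6*c^3 + c^2*(2 - 17*w) + c*(-10*w^2 + 16*w - 24) + 21*w^3 + 34*w^2 - 20*w - 8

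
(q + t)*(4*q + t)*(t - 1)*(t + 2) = 4*q^2*t^2 + 4*q^2*t - 8*q^2 + 5*q*t^3 + 5*q*t^2 - 10*q*t + t^4 + t^3 - 2*t^2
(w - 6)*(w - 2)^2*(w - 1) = w^4 - 11*w^3 + 38*w^2 - 52*w + 24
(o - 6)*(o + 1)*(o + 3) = o^3 - 2*o^2 - 21*o - 18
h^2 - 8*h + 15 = (h - 5)*(h - 3)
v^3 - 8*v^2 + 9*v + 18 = (v - 6)*(v - 3)*(v + 1)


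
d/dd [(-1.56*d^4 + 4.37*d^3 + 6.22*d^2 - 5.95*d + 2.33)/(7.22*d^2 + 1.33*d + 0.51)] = (-22.5264*d^5 + 25.327*d^4 + 8.4418*d^3 + 57.9177*d^2 - 27.3008*d - 6.1334)/(52.1284*d^4 + 19.2052*d^3 + 9.1333*d^2 + 1.3566*d + 0.2601)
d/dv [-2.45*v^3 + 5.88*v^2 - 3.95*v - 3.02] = -7.35*v^2 + 11.76*v - 3.95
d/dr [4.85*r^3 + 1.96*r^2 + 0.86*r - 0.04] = 14.55*r^2 + 3.92*r + 0.86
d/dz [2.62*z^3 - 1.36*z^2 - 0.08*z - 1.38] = 7.86*z^2 - 2.72*z - 0.08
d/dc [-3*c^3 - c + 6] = -9*c^2 - 1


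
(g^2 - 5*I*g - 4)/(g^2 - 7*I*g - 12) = (g - I)/(g - 3*I)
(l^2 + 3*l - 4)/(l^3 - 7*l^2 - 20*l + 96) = (l - 1)/(l^2 - 11*l + 24)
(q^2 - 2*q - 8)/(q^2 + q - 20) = (q + 2)/(q + 5)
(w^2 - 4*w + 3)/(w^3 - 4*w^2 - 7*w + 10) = (w - 3)/(w^2 - 3*w - 10)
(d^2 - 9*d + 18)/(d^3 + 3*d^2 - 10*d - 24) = (d - 6)/(d^2 + 6*d + 8)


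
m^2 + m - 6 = (m - 2)*(m + 3)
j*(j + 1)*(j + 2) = j^3 + 3*j^2 + 2*j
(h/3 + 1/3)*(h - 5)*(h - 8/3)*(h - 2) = h^4/3 - 26*h^3/9 + 19*h^2/3 + 2*h/3 - 80/9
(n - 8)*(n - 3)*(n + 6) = n^3 - 5*n^2 - 42*n + 144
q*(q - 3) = q^2 - 3*q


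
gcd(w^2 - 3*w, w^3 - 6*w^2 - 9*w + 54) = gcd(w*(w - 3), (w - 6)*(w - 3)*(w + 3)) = w - 3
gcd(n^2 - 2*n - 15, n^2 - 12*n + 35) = n - 5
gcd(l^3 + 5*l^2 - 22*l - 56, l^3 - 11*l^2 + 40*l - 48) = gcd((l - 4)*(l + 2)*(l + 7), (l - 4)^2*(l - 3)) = l - 4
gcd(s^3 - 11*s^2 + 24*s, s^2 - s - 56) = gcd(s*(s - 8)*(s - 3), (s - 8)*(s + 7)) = s - 8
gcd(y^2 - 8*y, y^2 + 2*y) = y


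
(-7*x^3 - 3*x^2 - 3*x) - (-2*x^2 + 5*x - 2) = -7*x^3 - x^2 - 8*x + 2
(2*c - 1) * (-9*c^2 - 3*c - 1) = -18*c^3 + 3*c^2 + c + 1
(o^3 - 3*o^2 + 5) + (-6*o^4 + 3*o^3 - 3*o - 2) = -6*o^4 + 4*o^3 - 3*o^2 - 3*o + 3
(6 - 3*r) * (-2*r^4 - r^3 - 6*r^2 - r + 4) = 6*r^5 - 9*r^4 + 12*r^3 - 33*r^2 - 18*r + 24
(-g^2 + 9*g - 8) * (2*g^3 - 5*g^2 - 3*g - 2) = -2*g^5 + 23*g^4 - 58*g^3 + 15*g^2 + 6*g + 16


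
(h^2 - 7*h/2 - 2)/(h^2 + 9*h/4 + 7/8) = 4*(h - 4)/(4*h + 7)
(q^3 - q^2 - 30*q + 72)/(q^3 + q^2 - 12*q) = (q^2 + 2*q - 24)/(q*(q + 4))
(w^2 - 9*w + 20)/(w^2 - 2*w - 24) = (-w^2 + 9*w - 20)/(-w^2 + 2*w + 24)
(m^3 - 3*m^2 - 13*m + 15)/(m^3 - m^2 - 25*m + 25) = (m + 3)/(m + 5)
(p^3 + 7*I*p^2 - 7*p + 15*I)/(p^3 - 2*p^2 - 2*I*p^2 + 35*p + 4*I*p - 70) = (p^2 + 2*I*p + 3)/(p^2 - p*(2 + 7*I) + 14*I)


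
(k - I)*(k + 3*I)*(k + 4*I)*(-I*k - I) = -I*k^4 + 6*k^3 - I*k^3 + 6*k^2 + 5*I*k^2 + 12*k + 5*I*k + 12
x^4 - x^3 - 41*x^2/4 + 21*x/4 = x*(x - 7/2)*(x - 1/2)*(x + 3)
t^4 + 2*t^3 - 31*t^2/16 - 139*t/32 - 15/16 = (t - 3/2)*(t + 1/4)*(t + 5/4)*(t + 2)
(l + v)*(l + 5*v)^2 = l^3 + 11*l^2*v + 35*l*v^2 + 25*v^3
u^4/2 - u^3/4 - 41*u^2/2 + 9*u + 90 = (u/2 + 1)*(u - 6)*(u - 5/2)*(u + 6)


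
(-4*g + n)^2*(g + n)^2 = 16*g^4 + 24*g^3*n + g^2*n^2 - 6*g*n^3 + n^4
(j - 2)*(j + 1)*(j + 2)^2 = j^4 + 3*j^3 - 2*j^2 - 12*j - 8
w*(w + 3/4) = w^2 + 3*w/4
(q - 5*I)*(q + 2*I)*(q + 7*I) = q^3 + 4*I*q^2 + 31*q + 70*I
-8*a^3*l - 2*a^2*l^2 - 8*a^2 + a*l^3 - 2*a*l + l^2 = (-4*a + l)*(2*a + l)*(a*l + 1)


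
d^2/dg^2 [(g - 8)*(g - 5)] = 2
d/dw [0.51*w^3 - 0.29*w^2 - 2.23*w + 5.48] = 1.53*w^2 - 0.58*w - 2.23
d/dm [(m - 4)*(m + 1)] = 2*m - 3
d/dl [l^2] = 2*l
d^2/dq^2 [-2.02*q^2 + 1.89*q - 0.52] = -4.04000000000000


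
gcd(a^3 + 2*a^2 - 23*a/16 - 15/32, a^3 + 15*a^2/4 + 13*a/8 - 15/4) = a^2 + 7*a/4 - 15/8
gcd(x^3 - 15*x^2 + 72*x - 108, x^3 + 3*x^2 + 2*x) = 1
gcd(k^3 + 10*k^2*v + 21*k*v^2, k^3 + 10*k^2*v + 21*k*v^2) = k^3 + 10*k^2*v + 21*k*v^2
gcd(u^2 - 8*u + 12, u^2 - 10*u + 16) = u - 2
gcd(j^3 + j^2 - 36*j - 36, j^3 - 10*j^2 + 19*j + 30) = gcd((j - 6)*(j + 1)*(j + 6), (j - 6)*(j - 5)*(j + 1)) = j^2 - 5*j - 6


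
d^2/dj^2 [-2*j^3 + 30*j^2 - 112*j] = 60 - 12*j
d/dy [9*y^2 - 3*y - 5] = 18*y - 3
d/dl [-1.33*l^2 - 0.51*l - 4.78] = -2.66*l - 0.51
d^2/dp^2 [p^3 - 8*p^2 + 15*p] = 6*p - 16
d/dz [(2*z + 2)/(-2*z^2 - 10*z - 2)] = (-z^2 - 5*z + (z + 1)*(2*z + 5) - 1)/(z^2 + 5*z + 1)^2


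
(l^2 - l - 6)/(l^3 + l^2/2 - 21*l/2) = 2*(l + 2)/(l*(2*l + 7))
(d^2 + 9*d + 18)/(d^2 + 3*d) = (d + 6)/d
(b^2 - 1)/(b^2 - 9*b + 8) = (b + 1)/(b - 8)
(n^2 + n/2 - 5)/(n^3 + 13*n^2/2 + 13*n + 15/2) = (n - 2)/(n^2 + 4*n + 3)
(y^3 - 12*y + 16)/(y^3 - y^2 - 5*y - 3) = (-y^3 + 12*y - 16)/(-y^3 + y^2 + 5*y + 3)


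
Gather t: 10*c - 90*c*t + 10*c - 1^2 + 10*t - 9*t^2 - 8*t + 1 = 20*c - 9*t^2 + t*(2 - 90*c)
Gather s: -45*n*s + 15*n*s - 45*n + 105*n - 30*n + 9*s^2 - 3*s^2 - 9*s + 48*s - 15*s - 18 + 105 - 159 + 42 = 30*n + 6*s^2 + s*(24 - 30*n) - 30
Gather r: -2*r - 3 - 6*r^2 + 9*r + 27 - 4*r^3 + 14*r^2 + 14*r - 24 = -4*r^3 + 8*r^2 + 21*r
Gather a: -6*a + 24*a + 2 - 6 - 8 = 18*a - 12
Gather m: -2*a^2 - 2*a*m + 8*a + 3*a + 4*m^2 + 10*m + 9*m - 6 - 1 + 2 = -2*a^2 + 11*a + 4*m^2 + m*(19 - 2*a) - 5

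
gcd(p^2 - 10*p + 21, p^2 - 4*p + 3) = p - 3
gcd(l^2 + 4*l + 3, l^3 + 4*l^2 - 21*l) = 1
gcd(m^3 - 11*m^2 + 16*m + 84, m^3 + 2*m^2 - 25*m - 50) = m + 2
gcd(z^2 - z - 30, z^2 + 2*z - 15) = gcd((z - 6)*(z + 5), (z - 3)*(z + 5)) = z + 5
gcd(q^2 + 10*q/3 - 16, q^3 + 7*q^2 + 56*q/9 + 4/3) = q + 6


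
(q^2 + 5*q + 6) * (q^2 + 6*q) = q^4 + 11*q^3 + 36*q^2 + 36*q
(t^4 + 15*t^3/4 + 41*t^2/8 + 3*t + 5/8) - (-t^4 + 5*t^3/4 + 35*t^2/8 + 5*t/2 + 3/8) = 2*t^4 + 5*t^3/2 + 3*t^2/4 + t/2 + 1/4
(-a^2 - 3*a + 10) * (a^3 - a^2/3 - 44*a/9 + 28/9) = -a^5 - 8*a^4/3 + 143*a^3/9 + 74*a^2/9 - 524*a/9 + 280/9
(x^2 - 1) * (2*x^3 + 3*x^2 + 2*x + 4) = 2*x^5 + 3*x^4 + x^2 - 2*x - 4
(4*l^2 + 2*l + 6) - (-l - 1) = 4*l^2 + 3*l + 7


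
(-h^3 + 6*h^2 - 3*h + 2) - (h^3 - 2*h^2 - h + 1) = -2*h^3 + 8*h^2 - 2*h + 1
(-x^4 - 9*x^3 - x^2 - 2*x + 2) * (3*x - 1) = -3*x^5 - 26*x^4 + 6*x^3 - 5*x^2 + 8*x - 2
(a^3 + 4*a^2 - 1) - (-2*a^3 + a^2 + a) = 3*a^3 + 3*a^2 - a - 1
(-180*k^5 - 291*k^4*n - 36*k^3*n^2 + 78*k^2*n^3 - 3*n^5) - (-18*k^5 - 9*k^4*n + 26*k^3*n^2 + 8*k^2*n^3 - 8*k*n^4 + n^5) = -162*k^5 - 282*k^4*n - 62*k^3*n^2 + 70*k^2*n^3 + 8*k*n^4 - 4*n^5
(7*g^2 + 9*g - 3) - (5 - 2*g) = 7*g^2 + 11*g - 8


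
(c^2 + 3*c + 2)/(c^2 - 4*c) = (c^2 + 3*c + 2)/(c*(c - 4))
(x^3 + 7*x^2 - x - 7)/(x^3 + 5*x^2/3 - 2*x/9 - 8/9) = 9*(x^2 + 6*x - 7)/(9*x^2 + 6*x - 8)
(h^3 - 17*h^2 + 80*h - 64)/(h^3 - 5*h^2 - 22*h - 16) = (h^2 - 9*h + 8)/(h^2 + 3*h + 2)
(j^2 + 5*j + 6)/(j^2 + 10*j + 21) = (j + 2)/(j + 7)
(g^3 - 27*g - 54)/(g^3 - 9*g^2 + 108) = (g + 3)/(g - 6)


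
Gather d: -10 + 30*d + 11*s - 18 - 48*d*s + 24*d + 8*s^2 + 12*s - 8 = d*(54 - 48*s) + 8*s^2 + 23*s - 36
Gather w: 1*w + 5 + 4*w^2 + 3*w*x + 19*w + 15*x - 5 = 4*w^2 + w*(3*x + 20) + 15*x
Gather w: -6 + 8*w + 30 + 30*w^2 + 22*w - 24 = 30*w^2 + 30*w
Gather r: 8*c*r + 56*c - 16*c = 8*c*r + 40*c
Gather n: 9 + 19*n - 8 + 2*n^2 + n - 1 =2*n^2 + 20*n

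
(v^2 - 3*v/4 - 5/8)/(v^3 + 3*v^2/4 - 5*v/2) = (v + 1/2)/(v*(v + 2))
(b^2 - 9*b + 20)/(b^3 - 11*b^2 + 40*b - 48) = (b - 5)/(b^2 - 7*b + 12)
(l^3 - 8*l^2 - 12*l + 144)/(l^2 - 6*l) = l - 2 - 24/l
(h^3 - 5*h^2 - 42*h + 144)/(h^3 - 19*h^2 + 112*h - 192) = (h + 6)/(h - 8)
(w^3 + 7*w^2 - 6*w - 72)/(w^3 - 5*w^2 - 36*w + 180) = (w^2 + w - 12)/(w^2 - 11*w + 30)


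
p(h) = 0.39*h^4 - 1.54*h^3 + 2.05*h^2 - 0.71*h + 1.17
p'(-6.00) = -528.59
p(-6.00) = 917.31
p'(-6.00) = -528.59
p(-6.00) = 917.31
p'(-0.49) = -4.01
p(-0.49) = 2.21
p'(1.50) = 0.31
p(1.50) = 1.49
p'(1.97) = 1.36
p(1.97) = 1.83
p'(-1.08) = -12.49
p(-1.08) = 6.80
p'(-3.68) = -156.11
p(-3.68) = 179.82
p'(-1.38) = -19.27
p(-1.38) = 11.52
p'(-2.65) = -73.05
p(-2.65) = 65.34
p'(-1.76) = -30.74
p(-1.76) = 20.91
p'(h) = 1.56*h^3 - 4.62*h^2 + 4.1*h - 0.71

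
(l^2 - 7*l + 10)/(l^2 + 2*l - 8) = (l - 5)/(l + 4)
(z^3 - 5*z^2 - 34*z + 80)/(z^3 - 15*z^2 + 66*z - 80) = (z + 5)/(z - 5)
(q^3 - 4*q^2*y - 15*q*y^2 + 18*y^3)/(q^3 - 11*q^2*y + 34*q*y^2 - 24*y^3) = (-q - 3*y)/(-q + 4*y)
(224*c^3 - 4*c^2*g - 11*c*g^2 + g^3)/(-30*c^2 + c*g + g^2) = (224*c^3 - 4*c^2*g - 11*c*g^2 + g^3)/(-30*c^2 + c*g + g^2)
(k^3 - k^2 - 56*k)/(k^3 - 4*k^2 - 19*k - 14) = k*(-k^2 + k + 56)/(-k^3 + 4*k^2 + 19*k + 14)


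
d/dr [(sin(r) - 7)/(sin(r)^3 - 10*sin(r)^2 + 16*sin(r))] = (-2*sin(r)^3 + 31*sin(r)^2 - 140*sin(r) + 112)*cos(r)/((sin(r) - 8)^2*(sin(r) - 2)^2*sin(r)^2)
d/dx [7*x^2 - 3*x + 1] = 14*x - 3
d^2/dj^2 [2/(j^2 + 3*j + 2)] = 4*(-j^2 - 3*j + (2*j + 3)^2 - 2)/(j^2 + 3*j + 2)^3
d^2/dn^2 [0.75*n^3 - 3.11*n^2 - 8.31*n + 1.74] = 4.5*n - 6.22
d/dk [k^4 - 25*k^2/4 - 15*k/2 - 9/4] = 4*k^3 - 25*k/2 - 15/2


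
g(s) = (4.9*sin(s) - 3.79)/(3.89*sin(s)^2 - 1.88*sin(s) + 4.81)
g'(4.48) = 0.07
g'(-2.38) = 0.15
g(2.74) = -0.40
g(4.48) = -0.83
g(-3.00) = -0.87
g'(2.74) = -1.06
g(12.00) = -0.93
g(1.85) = 0.14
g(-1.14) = -0.85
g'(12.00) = -0.09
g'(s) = (-7.78*sin(s)*cos(s) + 1.88*cos(s))*(4.9*sin(s) - 3.79)/(3.89*sin(s)^2 - 1.88*sin(s) + 4.81)^2 + 4.9*cos(s)/(3.89*sin(s)^2 - 1.88*sin(s) + 4.81)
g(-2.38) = -0.90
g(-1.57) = -0.82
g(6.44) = -0.66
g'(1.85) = -0.17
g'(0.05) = 0.80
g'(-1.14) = -0.12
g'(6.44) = 0.96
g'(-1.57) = -0.00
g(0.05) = -0.75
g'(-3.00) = -0.44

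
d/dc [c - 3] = 1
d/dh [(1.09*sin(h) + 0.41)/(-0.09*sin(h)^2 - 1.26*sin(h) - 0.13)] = (0.0981*sin(h)^2 + 0.0738000000000001*sin(h) + 0.3749)*cos(h)/(0.0081*sin(h)^4 + 0.2268*sin(h)^3 + 1.611*sin(h)^2 + 0.3276*sin(h) + 0.0169)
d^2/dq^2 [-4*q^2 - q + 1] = -8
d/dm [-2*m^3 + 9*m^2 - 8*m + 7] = -6*m^2 + 18*m - 8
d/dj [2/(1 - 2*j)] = 4/(2*j - 1)^2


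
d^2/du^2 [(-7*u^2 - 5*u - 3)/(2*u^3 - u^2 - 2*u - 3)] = 2*(-28*u^6 - 60*u^5 - 126*u^4 - 257*u^3 - 90*u^2 - 27*u - 36)/(8*u^9 - 12*u^8 - 18*u^7 - 13*u^6 + 54*u^5 + 51*u^4 + 10*u^3 - 63*u^2 - 54*u - 27)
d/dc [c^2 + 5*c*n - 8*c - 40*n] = 2*c + 5*n - 8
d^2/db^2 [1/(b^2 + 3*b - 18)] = 2*(-b^2 - 3*b + (2*b + 3)^2 + 18)/(b^2 + 3*b - 18)^3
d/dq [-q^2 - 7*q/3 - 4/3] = -2*q - 7/3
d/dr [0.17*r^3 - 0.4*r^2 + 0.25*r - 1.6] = 0.51*r^2 - 0.8*r + 0.25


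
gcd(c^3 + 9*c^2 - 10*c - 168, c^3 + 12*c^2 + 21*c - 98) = c + 7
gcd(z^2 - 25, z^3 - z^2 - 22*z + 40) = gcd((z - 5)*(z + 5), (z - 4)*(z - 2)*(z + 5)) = z + 5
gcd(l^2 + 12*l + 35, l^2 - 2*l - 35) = l + 5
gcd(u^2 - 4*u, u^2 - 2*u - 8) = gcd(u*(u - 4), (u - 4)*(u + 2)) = u - 4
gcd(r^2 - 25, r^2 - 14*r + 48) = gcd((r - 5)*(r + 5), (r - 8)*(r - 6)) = 1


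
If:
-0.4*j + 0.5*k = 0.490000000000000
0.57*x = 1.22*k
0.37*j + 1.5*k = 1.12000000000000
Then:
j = -0.22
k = 0.80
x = 1.72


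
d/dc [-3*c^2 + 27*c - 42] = 27 - 6*c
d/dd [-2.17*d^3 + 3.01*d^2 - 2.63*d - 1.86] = -6.51*d^2 + 6.02*d - 2.63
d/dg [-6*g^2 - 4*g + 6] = -12*g - 4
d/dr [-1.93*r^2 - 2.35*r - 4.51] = -3.86*r - 2.35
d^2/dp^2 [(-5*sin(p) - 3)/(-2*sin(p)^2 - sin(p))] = (-20*sin(p)^2 - 38*sin(p) + 22 + 69/sin(p) + 36/sin(p)^2 + 6/sin(p)^3)/(2*sin(p) + 1)^3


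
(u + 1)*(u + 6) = u^2 + 7*u + 6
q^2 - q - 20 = (q - 5)*(q + 4)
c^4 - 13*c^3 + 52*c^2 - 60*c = c*(c - 6)*(c - 5)*(c - 2)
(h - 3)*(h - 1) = h^2 - 4*h + 3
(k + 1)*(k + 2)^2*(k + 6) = k^4 + 11*k^3 + 38*k^2 + 52*k + 24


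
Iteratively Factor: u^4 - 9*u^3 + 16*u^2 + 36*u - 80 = (u + 2)*(u^3 - 11*u^2 + 38*u - 40) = (u - 5)*(u + 2)*(u^2 - 6*u + 8) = (u - 5)*(u - 4)*(u + 2)*(u - 2)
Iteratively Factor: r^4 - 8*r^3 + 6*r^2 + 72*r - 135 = (r - 5)*(r^3 - 3*r^2 - 9*r + 27) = (r - 5)*(r + 3)*(r^2 - 6*r + 9) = (r - 5)*(r - 3)*(r + 3)*(r - 3)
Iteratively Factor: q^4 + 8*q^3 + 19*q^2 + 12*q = (q + 3)*(q^3 + 5*q^2 + 4*q) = (q + 1)*(q + 3)*(q^2 + 4*q) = q*(q + 1)*(q + 3)*(q + 4)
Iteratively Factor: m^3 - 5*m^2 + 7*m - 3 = (m - 3)*(m^2 - 2*m + 1) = (m - 3)*(m - 1)*(m - 1)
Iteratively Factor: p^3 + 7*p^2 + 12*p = (p + 4)*(p^2 + 3*p) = p*(p + 4)*(p + 3)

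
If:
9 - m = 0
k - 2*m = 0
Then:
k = 18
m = 9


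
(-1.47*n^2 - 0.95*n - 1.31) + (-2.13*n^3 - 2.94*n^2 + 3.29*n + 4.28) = -2.13*n^3 - 4.41*n^2 + 2.34*n + 2.97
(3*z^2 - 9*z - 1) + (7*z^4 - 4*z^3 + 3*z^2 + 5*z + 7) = 7*z^4 - 4*z^3 + 6*z^2 - 4*z + 6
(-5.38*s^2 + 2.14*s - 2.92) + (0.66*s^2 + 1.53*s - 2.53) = -4.72*s^2 + 3.67*s - 5.45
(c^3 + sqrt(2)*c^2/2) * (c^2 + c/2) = c^5 + c^4/2 + sqrt(2)*c^4/2 + sqrt(2)*c^3/4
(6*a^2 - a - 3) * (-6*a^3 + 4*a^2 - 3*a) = -36*a^5 + 30*a^4 - 4*a^3 - 9*a^2 + 9*a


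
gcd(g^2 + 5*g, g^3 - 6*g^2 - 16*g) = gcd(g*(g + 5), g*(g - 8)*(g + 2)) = g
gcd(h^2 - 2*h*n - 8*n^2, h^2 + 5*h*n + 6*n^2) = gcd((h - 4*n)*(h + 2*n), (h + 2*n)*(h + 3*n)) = h + 2*n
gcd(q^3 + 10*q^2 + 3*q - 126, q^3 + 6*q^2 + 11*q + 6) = 1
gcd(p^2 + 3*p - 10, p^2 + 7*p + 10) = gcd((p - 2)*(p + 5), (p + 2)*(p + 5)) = p + 5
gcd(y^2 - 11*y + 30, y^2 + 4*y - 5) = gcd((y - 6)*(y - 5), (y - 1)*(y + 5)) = 1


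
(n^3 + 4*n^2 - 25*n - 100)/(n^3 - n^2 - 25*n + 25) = (n + 4)/(n - 1)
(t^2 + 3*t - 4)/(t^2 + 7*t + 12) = (t - 1)/(t + 3)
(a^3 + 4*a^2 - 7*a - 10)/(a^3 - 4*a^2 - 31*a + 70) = (a + 1)/(a - 7)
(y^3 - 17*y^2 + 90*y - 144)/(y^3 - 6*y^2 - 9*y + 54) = (y - 8)/(y + 3)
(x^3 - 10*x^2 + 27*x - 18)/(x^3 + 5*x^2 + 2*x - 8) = (x^2 - 9*x + 18)/(x^2 + 6*x + 8)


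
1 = 1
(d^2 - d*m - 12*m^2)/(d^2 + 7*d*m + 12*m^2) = (d - 4*m)/(d + 4*m)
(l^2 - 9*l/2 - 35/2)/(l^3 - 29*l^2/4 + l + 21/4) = 2*(2*l + 5)/(4*l^2 - l - 3)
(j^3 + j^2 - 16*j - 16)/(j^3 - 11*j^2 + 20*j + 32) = (j + 4)/(j - 8)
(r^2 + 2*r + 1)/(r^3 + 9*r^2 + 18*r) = (r^2 + 2*r + 1)/(r*(r^2 + 9*r + 18))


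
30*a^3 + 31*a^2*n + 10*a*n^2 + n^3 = (2*a + n)*(3*a + n)*(5*a + n)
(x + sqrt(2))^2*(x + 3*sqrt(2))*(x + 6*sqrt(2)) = x^4 + 11*sqrt(2)*x^3 + 74*x^2 + 90*sqrt(2)*x + 72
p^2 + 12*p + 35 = (p + 5)*(p + 7)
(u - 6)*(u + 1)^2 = u^3 - 4*u^2 - 11*u - 6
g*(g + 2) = g^2 + 2*g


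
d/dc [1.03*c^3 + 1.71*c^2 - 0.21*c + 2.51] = 3.09*c^2 + 3.42*c - 0.21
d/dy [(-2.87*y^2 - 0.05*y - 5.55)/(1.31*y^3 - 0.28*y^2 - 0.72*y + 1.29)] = (3.7597*y^4 + 0.131*y^3 + 23.8639*y^2 - 10.5126*y - 4.0605)/(1.7161*y^6 - 0.7336*y^5 - 1.808*y^4 + 3.783*y^3 - 0.204*y^2 - 1.8576*y + 1.6641)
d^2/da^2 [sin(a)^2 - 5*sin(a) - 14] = 5*sin(a) + 2*cos(2*a)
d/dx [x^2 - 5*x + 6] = 2*x - 5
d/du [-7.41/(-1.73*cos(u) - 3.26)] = 12.8193*sin(u)/(1.73*cos(u) + 3.26)^2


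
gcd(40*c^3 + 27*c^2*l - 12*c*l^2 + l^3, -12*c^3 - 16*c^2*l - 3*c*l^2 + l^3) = c + l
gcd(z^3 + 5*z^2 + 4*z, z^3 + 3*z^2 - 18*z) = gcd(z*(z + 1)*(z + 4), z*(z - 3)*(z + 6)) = z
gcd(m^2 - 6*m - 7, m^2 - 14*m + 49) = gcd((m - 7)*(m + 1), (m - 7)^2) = m - 7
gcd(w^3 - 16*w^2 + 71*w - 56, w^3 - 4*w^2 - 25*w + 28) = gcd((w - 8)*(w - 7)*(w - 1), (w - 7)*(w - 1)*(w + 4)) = w^2 - 8*w + 7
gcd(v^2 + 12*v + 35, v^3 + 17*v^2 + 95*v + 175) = v^2 + 12*v + 35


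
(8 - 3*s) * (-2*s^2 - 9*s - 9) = 6*s^3 + 11*s^2 - 45*s - 72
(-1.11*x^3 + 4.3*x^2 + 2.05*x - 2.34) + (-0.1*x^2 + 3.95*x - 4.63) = -1.11*x^3 + 4.2*x^2 + 6.0*x - 6.97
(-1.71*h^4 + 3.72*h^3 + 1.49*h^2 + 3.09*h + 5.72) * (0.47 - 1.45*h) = 2.4795*h^5 - 6.1977*h^4 - 0.4121*h^3 - 3.7802*h^2 - 6.8417*h + 2.6884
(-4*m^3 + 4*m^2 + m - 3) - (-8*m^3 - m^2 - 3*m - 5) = 4*m^3 + 5*m^2 + 4*m + 2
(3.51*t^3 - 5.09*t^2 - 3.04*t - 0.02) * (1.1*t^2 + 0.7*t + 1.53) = 3.861*t^5 - 3.142*t^4 - 1.5367*t^3 - 9.9377*t^2 - 4.6652*t - 0.0306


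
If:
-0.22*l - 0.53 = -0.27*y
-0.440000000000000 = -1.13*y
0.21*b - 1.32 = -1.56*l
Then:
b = 20.63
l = -1.93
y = 0.39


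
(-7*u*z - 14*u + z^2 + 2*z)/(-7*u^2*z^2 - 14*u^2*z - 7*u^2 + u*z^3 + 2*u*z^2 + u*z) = (z + 2)/(u*(z^2 + 2*z + 1))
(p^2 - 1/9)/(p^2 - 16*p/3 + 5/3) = (p + 1/3)/(p - 5)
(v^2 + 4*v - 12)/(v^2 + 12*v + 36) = (v - 2)/(v + 6)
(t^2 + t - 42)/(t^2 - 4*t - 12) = (t + 7)/(t + 2)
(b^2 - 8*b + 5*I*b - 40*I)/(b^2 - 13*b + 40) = (b + 5*I)/(b - 5)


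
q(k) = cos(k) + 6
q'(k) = -sin(k)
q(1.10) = 6.45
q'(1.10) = -0.89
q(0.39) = 6.92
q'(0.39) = -0.38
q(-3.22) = 5.00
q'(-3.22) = -0.08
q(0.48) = 6.89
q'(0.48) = -0.46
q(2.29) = 5.34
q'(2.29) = -0.75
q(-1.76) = 5.81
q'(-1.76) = 0.98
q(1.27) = 6.30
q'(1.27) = -0.96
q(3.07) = 5.00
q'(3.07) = -0.07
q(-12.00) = 6.84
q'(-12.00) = -0.54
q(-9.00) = 5.09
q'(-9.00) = 0.41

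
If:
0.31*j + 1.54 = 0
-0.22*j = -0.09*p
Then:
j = -4.97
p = -12.14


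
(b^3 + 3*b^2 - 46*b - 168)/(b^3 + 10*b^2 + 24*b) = (b - 7)/b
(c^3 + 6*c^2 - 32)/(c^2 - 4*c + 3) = (c^3 + 6*c^2 - 32)/(c^2 - 4*c + 3)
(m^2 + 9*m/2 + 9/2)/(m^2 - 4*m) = (2*m^2 + 9*m + 9)/(2*m*(m - 4))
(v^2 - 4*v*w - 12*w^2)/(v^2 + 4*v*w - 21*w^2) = (v^2 - 4*v*w - 12*w^2)/(v^2 + 4*v*w - 21*w^2)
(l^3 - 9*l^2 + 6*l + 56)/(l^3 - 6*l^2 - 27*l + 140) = (l + 2)/(l + 5)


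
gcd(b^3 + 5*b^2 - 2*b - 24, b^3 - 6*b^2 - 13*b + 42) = b^2 + b - 6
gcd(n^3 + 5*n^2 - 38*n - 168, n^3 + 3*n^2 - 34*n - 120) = n^2 - 2*n - 24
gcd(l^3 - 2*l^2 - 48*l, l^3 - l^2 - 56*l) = l^2 - 8*l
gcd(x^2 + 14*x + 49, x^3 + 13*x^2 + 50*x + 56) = x + 7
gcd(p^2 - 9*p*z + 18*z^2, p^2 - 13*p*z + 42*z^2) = -p + 6*z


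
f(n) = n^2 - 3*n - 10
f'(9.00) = 15.00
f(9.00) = 44.00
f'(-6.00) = -15.00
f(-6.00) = 44.00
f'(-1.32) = -5.64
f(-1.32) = -4.30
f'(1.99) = 0.98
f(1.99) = -12.01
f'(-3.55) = -10.10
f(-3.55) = 13.25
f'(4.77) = 6.54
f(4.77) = -1.56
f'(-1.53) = -6.06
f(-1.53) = -3.07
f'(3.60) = 4.20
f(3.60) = -7.84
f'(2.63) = 2.26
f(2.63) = -10.97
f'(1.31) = -0.38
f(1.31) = -12.21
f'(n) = 2*n - 3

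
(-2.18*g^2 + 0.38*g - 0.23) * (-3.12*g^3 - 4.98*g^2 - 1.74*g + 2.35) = 6.8016*g^5 + 9.6708*g^4 + 2.6184*g^3 - 4.6388*g^2 + 1.2932*g - 0.5405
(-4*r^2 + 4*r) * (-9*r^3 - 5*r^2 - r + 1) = 36*r^5 - 16*r^4 - 16*r^3 - 8*r^2 + 4*r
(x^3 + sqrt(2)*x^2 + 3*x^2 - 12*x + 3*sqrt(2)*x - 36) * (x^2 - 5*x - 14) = x^5 - 2*x^4 + sqrt(2)*x^4 - 41*x^3 - 2*sqrt(2)*x^3 - 29*sqrt(2)*x^2 - 18*x^2 - 42*sqrt(2)*x + 348*x + 504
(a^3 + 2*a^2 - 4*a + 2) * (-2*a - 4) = -2*a^4 - 8*a^3 + 12*a - 8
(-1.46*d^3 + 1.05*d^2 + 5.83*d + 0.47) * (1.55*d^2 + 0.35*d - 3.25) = -2.263*d^5 + 1.1165*d^4 + 14.149*d^3 - 0.6435*d^2 - 18.783*d - 1.5275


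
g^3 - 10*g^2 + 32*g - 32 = (g - 4)^2*(g - 2)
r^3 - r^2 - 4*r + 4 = (r - 2)*(r - 1)*(r + 2)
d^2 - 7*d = d*(d - 7)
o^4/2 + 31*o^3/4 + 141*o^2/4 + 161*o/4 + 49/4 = (o/2 + 1/2)*(o + 1/2)*(o + 7)^2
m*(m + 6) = m^2 + 6*m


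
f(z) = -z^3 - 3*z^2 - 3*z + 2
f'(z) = -3*z^2 - 6*z - 3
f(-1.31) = 3.03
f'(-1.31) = -0.29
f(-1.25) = 3.02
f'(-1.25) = -0.19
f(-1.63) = 3.25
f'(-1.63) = -1.19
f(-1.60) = 3.22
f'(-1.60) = -1.08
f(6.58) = -432.52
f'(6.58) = -172.37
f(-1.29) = 3.02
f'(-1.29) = -0.25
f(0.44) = 0.01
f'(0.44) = -6.22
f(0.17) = 1.40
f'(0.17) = -4.11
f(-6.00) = 128.00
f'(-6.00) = -75.00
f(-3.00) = 11.00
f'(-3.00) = -12.00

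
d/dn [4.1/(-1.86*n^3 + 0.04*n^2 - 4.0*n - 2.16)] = (22.878*n^2 - 0.328*n + 16.4)/(1.86*n^3 - 0.04*n^2 + 4.0*n + 2.16)^2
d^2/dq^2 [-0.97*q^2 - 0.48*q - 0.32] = -1.94000000000000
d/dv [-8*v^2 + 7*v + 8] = 7 - 16*v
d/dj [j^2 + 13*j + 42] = 2*j + 13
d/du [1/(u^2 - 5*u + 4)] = (5 - 2*u)/(u^2 - 5*u + 4)^2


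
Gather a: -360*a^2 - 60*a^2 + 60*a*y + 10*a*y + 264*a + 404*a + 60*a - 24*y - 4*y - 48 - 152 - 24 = -420*a^2 + a*(70*y + 728) - 28*y - 224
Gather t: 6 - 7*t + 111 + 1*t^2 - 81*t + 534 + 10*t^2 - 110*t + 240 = 11*t^2 - 198*t + 891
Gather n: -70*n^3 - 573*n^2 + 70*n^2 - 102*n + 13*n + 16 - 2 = -70*n^3 - 503*n^2 - 89*n + 14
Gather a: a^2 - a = a^2 - a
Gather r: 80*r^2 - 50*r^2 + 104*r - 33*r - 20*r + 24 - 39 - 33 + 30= 30*r^2 + 51*r - 18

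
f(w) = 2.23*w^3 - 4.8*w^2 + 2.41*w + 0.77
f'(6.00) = 185.65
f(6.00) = 324.11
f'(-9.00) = 630.70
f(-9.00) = -2035.39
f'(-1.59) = 34.59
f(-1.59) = -24.16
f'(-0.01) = 2.51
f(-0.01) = 0.75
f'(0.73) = -1.03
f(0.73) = 0.84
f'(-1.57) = 33.97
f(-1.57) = -23.48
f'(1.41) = 2.17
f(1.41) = 0.88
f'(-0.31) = 6.03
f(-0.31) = -0.50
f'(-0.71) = 12.60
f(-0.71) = -4.16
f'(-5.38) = 247.70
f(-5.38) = -498.39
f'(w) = 6.69*w^2 - 9.6*w + 2.41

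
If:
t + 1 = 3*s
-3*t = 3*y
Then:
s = 1/3 - y/3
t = -y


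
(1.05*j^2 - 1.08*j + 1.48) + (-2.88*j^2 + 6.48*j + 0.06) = -1.83*j^2 + 5.4*j + 1.54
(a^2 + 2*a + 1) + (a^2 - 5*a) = 2*a^2 - 3*a + 1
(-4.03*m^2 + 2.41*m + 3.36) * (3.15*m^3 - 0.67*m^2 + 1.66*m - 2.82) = -12.6945*m^5 + 10.2916*m^4 + 2.2795*m^3 + 13.114*m^2 - 1.2186*m - 9.4752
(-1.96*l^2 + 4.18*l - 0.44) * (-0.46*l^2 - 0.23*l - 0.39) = 0.9016*l^4 - 1.472*l^3 + 0.00540000000000004*l^2 - 1.529*l + 0.1716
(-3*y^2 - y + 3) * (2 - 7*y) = 21*y^3 + y^2 - 23*y + 6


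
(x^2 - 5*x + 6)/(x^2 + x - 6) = (x - 3)/(x + 3)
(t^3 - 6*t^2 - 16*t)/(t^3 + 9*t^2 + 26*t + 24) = t*(t - 8)/(t^2 + 7*t + 12)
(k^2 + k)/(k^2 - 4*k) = (k + 1)/(k - 4)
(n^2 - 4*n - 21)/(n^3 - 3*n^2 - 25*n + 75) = (n^2 - 4*n - 21)/(n^3 - 3*n^2 - 25*n + 75)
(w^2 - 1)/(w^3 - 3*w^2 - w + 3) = 1/(w - 3)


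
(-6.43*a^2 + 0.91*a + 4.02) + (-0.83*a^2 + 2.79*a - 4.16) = -7.26*a^2 + 3.7*a - 0.140000000000001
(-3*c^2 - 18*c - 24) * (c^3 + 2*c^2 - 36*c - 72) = -3*c^5 - 24*c^4 + 48*c^3 + 816*c^2 + 2160*c + 1728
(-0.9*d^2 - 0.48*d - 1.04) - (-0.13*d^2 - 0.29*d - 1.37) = -0.77*d^2 - 0.19*d + 0.33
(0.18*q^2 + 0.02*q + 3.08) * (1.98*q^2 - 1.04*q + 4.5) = 0.3564*q^4 - 0.1476*q^3 + 6.8876*q^2 - 3.1132*q + 13.86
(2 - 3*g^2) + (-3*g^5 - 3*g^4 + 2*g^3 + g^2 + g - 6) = -3*g^5 - 3*g^4 + 2*g^3 - 2*g^2 + g - 4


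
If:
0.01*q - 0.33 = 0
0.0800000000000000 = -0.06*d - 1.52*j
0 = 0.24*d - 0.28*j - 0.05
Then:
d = 0.14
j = -0.06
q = 33.00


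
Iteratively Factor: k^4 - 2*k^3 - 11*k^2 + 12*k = (k - 4)*(k^3 + 2*k^2 - 3*k) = (k - 4)*(k - 1)*(k^2 + 3*k) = k*(k - 4)*(k - 1)*(k + 3)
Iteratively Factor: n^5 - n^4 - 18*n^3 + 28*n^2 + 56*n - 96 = (n - 3)*(n^4 + 2*n^3 - 12*n^2 - 8*n + 32) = (n - 3)*(n + 4)*(n^3 - 2*n^2 - 4*n + 8) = (n - 3)*(n - 2)*(n + 4)*(n^2 - 4) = (n - 3)*(n - 2)^2*(n + 4)*(n + 2)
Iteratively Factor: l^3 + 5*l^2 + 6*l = (l)*(l^2 + 5*l + 6) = l*(l + 3)*(l + 2)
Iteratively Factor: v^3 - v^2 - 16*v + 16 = (v + 4)*(v^2 - 5*v + 4) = (v - 1)*(v + 4)*(v - 4)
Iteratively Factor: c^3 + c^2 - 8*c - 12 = (c + 2)*(c^2 - c - 6) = (c - 3)*(c + 2)*(c + 2)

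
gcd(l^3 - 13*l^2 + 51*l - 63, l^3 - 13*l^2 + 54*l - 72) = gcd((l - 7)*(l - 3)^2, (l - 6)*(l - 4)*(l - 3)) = l - 3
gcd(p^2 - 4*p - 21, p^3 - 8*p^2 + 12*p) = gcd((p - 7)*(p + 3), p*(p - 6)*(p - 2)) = 1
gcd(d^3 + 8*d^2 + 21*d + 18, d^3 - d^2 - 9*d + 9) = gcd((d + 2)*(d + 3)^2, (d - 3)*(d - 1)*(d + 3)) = d + 3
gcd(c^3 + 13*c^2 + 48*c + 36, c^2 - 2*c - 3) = c + 1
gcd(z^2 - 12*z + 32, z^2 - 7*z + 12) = z - 4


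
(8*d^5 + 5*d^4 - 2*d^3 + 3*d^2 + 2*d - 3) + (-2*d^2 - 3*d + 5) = 8*d^5 + 5*d^4 - 2*d^3 + d^2 - d + 2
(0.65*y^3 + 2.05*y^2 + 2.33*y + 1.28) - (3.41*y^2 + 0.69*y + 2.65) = 0.65*y^3 - 1.36*y^2 + 1.64*y - 1.37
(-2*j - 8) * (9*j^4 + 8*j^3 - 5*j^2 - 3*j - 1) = -18*j^5 - 88*j^4 - 54*j^3 + 46*j^2 + 26*j + 8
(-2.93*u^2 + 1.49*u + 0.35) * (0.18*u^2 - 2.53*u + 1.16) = -0.5274*u^4 + 7.6811*u^3 - 7.1055*u^2 + 0.8429*u + 0.406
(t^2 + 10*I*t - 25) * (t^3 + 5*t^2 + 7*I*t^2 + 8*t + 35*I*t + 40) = t^5 + 5*t^4 + 17*I*t^4 - 87*t^3 + 85*I*t^3 - 435*t^2 - 95*I*t^2 - 200*t - 475*I*t - 1000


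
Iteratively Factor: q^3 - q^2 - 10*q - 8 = (q - 4)*(q^2 + 3*q + 2) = (q - 4)*(q + 2)*(q + 1)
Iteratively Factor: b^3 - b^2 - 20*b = (b - 5)*(b^2 + 4*b) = b*(b - 5)*(b + 4)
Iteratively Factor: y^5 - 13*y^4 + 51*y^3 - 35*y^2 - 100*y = (y)*(y^4 - 13*y^3 + 51*y^2 - 35*y - 100) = y*(y - 5)*(y^3 - 8*y^2 + 11*y + 20) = y*(y - 5)*(y - 4)*(y^2 - 4*y - 5) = y*(y - 5)^2*(y - 4)*(y + 1)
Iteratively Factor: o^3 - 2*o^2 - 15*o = (o - 5)*(o^2 + 3*o) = (o - 5)*(o + 3)*(o)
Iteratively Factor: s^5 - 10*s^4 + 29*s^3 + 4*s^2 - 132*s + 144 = (s + 2)*(s^4 - 12*s^3 + 53*s^2 - 102*s + 72) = (s - 2)*(s + 2)*(s^3 - 10*s^2 + 33*s - 36) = (s - 4)*(s - 2)*(s + 2)*(s^2 - 6*s + 9) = (s - 4)*(s - 3)*(s - 2)*(s + 2)*(s - 3)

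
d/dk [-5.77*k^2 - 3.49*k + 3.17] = -11.54*k - 3.49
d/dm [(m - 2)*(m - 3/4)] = 2*m - 11/4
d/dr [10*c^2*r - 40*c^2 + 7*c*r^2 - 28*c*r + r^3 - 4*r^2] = 10*c^2 + 14*c*r - 28*c + 3*r^2 - 8*r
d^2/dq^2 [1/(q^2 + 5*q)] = 2*(-q*(q + 5) + (2*q + 5)^2)/(q^3*(q + 5)^3)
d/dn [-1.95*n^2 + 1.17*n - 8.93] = 1.17 - 3.9*n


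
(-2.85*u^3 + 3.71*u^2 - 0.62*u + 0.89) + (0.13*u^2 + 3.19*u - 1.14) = -2.85*u^3 + 3.84*u^2 + 2.57*u - 0.25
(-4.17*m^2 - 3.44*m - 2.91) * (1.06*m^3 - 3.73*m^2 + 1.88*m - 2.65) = -4.4202*m^5 + 11.9077*m^4 + 1.907*m^3 + 15.4376*m^2 + 3.6452*m + 7.7115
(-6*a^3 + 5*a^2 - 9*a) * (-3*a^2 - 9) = 18*a^5 - 15*a^4 + 81*a^3 - 45*a^2 + 81*a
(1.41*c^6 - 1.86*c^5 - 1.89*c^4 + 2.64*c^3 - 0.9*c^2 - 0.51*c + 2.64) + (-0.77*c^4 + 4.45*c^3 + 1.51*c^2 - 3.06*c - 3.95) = 1.41*c^6 - 1.86*c^5 - 2.66*c^4 + 7.09*c^3 + 0.61*c^2 - 3.57*c - 1.31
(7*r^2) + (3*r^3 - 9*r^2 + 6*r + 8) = 3*r^3 - 2*r^2 + 6*r + 8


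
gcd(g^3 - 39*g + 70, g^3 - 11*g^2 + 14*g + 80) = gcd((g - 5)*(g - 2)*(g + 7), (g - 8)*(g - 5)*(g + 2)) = g - 5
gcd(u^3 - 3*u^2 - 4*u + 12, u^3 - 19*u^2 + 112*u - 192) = u - 3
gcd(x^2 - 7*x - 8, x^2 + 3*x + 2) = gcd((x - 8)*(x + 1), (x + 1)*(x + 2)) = x + 1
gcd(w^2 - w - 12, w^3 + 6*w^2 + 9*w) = w + 3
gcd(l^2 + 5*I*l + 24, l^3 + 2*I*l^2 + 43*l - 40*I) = l + 8*I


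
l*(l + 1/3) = l^2 + l/3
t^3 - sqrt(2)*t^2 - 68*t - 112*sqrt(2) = (t - 7*sqrt(2))*(t + 2*sqrt(2))*(t + 4*sqrt(2))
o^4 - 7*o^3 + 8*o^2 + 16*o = o*(o - 4)^2*(o + 1)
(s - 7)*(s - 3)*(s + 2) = s^3 - 8*s^2 + s + 42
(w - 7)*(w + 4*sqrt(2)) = w^2 - 7*w + 4*sqrt(2)*w - 28*sqrt(2)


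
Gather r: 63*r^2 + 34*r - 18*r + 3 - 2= 63*r^2 + 16*r + 1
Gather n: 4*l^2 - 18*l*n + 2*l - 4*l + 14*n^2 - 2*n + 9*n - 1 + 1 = 4*l^2 - 2*l + 14*n^2 + n*(7 - 18*l)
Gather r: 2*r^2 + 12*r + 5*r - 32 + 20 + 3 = 2*r^2 + 17*r - 9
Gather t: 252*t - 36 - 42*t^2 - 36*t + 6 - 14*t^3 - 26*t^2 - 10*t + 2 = -14*t^3 - 68*t^2 + 206*t - 28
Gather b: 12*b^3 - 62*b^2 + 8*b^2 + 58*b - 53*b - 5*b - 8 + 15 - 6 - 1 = 12*b^3 - 54*b^2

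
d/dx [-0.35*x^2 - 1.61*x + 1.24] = -0.7*x - 1.61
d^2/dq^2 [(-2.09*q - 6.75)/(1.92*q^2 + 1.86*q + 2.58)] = (-(2.09*q + 6.75)*(3.84*q + 1.86)*(7.68*q + 3.72) + (24.0768*q + 33.6948)*(1.92*q^2 + 1.86*q + 2.58))/(1.92*q^2 + 1.86*q + 2.58)^3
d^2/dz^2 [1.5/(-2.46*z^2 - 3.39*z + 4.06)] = (18.1548*z^2 + 25.0182*z - 1.5*(4.92*z + 3.39)*(9.84*z + 6.78) - 29.9628)/(2.46*z^2 + 3.39*z - 4.06)^3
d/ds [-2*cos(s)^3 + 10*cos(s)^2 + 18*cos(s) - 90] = 2*(3*cos(s)^2 - 10*cos(s) - 9)*sin(s)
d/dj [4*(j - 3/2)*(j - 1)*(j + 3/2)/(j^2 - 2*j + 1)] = (4*j^2 - 8*j + 9)/(j^2 - 2*j + 1)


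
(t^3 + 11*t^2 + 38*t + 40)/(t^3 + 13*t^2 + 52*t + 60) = (t + 4)/(t + 6)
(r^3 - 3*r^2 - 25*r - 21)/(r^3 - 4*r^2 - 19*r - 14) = (r + 3)/(r + 2)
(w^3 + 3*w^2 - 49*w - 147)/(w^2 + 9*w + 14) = (w^2 - 4*w - 21)/(w + 2)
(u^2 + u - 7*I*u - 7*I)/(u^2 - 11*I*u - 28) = (u + 1)/(u - 4*I)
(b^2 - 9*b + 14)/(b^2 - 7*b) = (b - 2)/b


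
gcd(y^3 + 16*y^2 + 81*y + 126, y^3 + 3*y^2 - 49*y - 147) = y^2 + 10*y + 21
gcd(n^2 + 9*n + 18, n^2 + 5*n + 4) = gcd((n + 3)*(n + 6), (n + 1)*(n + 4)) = 1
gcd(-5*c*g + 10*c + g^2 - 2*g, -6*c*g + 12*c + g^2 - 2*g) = g - 2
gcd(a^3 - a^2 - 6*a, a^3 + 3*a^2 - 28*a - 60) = a + 2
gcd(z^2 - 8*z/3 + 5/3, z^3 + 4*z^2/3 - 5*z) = z - 5/3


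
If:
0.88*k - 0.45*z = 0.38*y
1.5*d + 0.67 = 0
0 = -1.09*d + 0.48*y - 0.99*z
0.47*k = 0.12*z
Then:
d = -0.45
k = 0.10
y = -0.23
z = 0.38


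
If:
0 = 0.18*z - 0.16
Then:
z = 0.89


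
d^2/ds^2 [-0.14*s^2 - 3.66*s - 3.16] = -0.280000000000000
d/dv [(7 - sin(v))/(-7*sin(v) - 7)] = 8*cos(v)/(7*(sin(v) + 1)^2)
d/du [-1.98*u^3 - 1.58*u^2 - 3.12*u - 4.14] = -5.94*u^2 - 3.16*u - 3.12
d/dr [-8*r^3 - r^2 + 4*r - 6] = -24*r^2 - 2*r + 4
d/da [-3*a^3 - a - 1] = -9*a^2 - 1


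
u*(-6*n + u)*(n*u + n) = -6*n^2*u^2 - 6*n^2*u + n*u^3 + n*u^2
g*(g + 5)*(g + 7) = g^3 + 12*g^2 + 35*g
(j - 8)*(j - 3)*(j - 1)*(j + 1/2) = j^4 - 23*j^3/2 + 29*j^2 - 13*j/2 - 12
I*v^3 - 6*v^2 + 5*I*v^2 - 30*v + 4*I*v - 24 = (v + 4)*(v + 6*I)*(I*v + I)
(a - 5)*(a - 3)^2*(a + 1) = a^4 - 10*a^3 + 28*a^2 - 6*a - 45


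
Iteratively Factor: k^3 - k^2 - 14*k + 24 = (k - 3)*(k^2 + 2*k - 8) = (k - 3)*(k - 2)*(k + 4)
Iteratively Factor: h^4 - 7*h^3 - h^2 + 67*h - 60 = (h - 5)*(h^3 - 2*h^2 - 11*h + 12) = (h - 5)*(h - 1)*(h^2 - h - 12) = (h - 5)*(h - 1)*(h + 3)*(h - 4)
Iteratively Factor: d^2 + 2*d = (d + 2)*(d)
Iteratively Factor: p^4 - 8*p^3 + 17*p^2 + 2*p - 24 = (p - 4)*(p^3 - 4*p^2 + p + 6) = (p - 4)*(p + 1)*(p^2 - 5*p + 6) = (p - 4)*(p - 3)*(p + 1)*(p - 2)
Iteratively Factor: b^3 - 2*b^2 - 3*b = (b)*(b^2 - 2*b - 3) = b*(b + 1)*(b - 3)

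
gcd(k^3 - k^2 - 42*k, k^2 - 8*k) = k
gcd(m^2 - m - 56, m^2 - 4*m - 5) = 1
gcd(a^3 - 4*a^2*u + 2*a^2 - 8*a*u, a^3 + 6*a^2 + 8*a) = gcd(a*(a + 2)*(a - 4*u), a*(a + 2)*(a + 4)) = a^2 + 2*a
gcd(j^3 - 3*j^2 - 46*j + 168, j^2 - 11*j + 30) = j - 6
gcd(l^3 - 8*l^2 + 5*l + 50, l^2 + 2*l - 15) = 1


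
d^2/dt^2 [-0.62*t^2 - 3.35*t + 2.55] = -1.24000000000000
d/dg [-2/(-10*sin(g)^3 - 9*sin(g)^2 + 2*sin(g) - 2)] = 4*(-15*sin(g)^2 - 9*sin(g) + 1)*cos(g)/(10*sin(g)^3 + 9*sin(g)^2 - 2*sin(g) + 2)^2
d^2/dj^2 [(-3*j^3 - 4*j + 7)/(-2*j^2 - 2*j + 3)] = 46*(2*j^3 - 6*j^2 + 3*j - 2)/(8*j^6 + 24*j^5 - 12*j^4 - 64*j^3 + 18*j^2 + 54*j - 27)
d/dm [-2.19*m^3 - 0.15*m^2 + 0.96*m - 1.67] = -6.57*m^2 - 0.3*m + 0.96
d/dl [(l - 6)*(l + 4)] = 2*l - 2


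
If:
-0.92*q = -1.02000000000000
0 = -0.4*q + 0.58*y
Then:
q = 1.11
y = 0.76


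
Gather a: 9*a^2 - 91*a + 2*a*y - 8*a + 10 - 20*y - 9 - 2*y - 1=9*a^2 + a*(2*y - 99) - 22*y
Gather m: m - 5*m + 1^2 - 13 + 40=28 - 4*m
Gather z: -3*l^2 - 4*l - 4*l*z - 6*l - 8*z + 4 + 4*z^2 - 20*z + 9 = -3*l^2 - 10*l + 4*z^2 + z*(-4*l - 28) + 13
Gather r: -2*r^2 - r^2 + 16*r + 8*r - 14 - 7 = -3*r^2 + 24*r - 21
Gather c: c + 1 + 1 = c + 2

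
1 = 1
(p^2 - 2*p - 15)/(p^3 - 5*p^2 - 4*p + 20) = (p + 3)/(p^2 - 4)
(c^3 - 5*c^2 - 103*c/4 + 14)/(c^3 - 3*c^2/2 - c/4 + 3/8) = 2*(2*c^2 - 9*c - 56)/(4*c^2 - 4*c - 3)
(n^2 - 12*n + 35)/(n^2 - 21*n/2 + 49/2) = 2*(n - 5)/(2*n - 7)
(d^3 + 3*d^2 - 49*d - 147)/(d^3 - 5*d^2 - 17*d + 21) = (d + 7)/(d - 1)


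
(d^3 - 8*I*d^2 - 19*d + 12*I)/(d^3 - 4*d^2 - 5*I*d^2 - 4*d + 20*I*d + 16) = (d - 3*I)/(d - 4)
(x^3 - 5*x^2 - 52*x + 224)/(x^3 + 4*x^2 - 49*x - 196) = (x^2 - 12*x + 32)/(x^2 - 3*x - 28)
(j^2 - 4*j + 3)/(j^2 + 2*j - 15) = (j - 1)/(j + 5)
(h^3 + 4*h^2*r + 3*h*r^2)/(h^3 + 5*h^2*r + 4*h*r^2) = (h + 3*r)/(h + 4*r)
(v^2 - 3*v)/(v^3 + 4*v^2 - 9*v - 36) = v/(v^2 + 7*v + 12)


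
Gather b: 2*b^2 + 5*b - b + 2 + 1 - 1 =2*b^2 + 4*b + 2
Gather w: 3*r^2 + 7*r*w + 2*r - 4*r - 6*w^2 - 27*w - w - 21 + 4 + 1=3*r^2 - 2*r - 6*w^2 + w*(7*r - 28) - 16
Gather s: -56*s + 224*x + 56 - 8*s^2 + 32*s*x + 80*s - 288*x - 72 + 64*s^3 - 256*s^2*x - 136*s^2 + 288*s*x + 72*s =64*s^3 + s^2*(-256*x - 144) + s*(320*x + 96) - 64*x - 16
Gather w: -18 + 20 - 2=0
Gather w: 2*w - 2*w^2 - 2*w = -2*w^2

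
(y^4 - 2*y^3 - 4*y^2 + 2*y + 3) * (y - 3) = y^5 - 5*y^4 + 2*y^3 + 14*y^2 - 3*y - 9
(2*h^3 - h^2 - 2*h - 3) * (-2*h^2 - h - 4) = -4*h^5 - 3*h^3 + 12*h^2 + 11*h + 12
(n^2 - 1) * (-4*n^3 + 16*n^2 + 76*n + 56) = -4*n^5 + 16*n^4 + 80*n^3 + 40*n^2 - 76*n - 56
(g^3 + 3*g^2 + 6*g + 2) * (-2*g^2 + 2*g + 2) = -2*g^5 - 4*g^4 - 4*g^3 + 14*g^2 + 16*g + 4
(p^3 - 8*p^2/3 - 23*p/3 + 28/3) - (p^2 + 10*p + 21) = p^3 - 11*p^2/3 - 53*p/3 - 35/3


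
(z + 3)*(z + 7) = z^2 + 10*z + 21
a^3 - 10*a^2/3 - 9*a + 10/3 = (a - 5)*(a - 1/3)*(a + 2)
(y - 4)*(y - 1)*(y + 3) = y^3 - 2*y^2 - 11*y + 12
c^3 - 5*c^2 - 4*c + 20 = (c - 5)*(c - 2)*(c + 2)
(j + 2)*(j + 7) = j^2 + 9*j + 14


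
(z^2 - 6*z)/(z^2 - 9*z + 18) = z/(z - 3)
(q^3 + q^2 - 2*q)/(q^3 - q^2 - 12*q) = (-q^2 - q + 2)/(-q^2 + q + 12)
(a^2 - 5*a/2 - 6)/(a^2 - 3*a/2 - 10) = (2*a + 3)/(2*a + 5)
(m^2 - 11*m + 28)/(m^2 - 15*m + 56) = (m - 4)/(m - 8)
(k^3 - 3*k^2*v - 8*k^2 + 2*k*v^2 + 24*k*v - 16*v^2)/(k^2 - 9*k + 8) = (k^2 - 3*k*v + 2*v^2)/(k - 1)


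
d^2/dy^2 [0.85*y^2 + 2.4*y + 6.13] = 1.70000000000000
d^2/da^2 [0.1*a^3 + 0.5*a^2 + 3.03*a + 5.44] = 0.6*a + 1.0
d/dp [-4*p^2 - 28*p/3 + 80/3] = -8*p - 28/3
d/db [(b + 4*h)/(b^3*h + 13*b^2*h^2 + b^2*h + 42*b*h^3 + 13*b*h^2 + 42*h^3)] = (b^3 + 13*b^2*h + b^2 + 42*b*h^2 + 13*b*h + 42*h^2 - (b + 4*h)*(3*b^2 + 26*b*h + 2*b + 42*h^2 + 13*h))/(h*(b^3 + 13*b^2*h + b^2 + 42*b*h^2 + 13*b*h + 42*h^2)^2)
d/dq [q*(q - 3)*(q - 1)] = 3*q^2 - 8*q + 3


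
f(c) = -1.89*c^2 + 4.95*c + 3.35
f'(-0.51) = 6.88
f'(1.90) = -2.23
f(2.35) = 4.54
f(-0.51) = 0.33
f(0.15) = 4.05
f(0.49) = 5.32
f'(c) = 4.95 - 3.78*c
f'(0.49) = 3.10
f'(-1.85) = 11.94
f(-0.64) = -0.59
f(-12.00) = -328.21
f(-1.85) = -12.28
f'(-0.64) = 7.37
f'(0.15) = 4.38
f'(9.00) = -29.07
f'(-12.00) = 50.31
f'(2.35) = -3.93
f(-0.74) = -1.35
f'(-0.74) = 7.75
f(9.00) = -105.19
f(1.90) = 5.93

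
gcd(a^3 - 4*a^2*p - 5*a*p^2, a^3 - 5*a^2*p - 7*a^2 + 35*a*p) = -a^2 + 5*a*p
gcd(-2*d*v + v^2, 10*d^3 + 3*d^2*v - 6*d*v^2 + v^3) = -2*d + v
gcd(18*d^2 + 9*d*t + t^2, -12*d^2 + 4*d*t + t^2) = 6*d + t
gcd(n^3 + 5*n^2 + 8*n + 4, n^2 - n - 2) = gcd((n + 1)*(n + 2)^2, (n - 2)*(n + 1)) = n + 1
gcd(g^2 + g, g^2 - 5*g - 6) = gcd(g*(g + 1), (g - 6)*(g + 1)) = g + 1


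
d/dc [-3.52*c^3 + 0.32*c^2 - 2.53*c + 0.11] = -10.56*c^2 + 0.64*c - 2.53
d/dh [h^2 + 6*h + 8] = 2*h + 6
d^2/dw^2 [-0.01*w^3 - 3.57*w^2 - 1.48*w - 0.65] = -0.06*w - 7.14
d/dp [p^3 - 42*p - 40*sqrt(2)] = 3*p^2 - 42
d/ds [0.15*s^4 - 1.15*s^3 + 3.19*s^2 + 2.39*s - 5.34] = 0.6*s^3 - 3.45*s^2 + 6.38*s + 2.39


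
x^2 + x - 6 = (x - 2)*(x + 3)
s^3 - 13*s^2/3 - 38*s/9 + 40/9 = (s - 5)*(s - 2/3)*(s + 4/3)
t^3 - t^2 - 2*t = t*(t - 2)*(t + 1)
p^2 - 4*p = p*(p - 4)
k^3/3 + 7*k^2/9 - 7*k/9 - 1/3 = (k/3 + 1)*(k - 1)*(k + 1/3)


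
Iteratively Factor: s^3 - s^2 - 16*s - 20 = (s + 2)*(s^2 - 3*s - 10) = (s + 2)^2*(s - 5)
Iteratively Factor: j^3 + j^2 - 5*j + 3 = (j - 1)*(j^2 + 2*j - 3) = (j - 1)^2*(j + 3)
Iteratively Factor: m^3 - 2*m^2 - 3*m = (m - 3)*(m^2 + m) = m*(m - 3)*(m + 1)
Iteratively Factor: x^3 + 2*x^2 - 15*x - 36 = (x + 3)*(x^2 - x - 12) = (x - 4)*(x + 3)*(x + 3)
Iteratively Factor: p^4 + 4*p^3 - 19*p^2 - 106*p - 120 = (p + 4)*(p^3 - 19*p - 30) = (p + 2)*(p + 4)*(p^2 - 2*p - 15) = (p + 2)*(p + 3)*(p + 4)*(p - 5)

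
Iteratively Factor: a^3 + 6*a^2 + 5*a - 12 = (a + 4)*(a^2 + 2*a - 3) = (a + 3)*(a + 4)*(a - 1)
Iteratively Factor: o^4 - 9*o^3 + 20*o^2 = (o)*(o^3 - 9*o^2 + 20*o) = o*(o - 5)*(o^2 - 4*o) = o*(o - 5)*(o - 4)*(o)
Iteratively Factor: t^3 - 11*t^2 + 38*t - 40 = (t - 2)*(t^2 - 9*t + 20) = (t - 4)*(t - 2)*(t - 5)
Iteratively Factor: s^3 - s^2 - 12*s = (s)*(s^2 - s - 12) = s*(s + 3)*(s - 4)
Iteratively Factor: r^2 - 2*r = (r - 2)*(r)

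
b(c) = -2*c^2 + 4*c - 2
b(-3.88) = -47.63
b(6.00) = -50.00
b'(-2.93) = 15.72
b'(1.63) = -2.52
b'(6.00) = -20.00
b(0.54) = -0.42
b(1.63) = -0.79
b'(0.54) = 1.84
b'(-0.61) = 6.44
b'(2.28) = -5.12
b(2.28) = -3.28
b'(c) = 4 - 4*c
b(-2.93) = -30.89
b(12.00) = -242.00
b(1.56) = -0.63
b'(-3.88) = 19.52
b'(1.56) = -2.24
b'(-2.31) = 13.24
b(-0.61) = -5.18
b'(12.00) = -44.00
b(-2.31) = -21.91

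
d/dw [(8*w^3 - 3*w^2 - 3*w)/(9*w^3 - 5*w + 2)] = (27*w^4 - 26*w^3 + 63*w^2 - 12*w - 6)/(81*w^6 - 90*w^4 + 36*w^3 + 25*w^2 - 20*w + 4)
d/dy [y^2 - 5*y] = 2*y - 5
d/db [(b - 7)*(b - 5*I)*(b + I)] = 3*b^2 + b*(-14 - 8*I) + 5 + 28*I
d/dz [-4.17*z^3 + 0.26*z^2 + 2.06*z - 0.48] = -12.51*z^2 + 0.52*z + 2.06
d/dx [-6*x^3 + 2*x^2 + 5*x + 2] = -18*x^2 + 4*x + 5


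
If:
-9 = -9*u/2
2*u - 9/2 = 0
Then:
No Solution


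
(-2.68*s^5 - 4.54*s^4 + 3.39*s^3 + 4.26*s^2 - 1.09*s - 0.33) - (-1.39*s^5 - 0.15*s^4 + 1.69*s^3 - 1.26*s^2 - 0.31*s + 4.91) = -1.29*s^5 - 4.39*s^4 + 1.7*s^3 + 5.52*s^2 - 0.78*s - 5.24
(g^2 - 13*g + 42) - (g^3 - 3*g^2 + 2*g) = -g^3 + 4*g^2 - 15*g + 42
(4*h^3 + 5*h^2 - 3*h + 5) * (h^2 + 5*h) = 4*h^5 + 25*h^4 + 22*h^3 - 10*h^2 + 25*h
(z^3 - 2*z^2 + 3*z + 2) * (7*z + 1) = 7*z^4 - 13*z^3 + 19*z^2 + 17*z + 2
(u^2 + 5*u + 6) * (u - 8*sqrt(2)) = u^3 - 8*sqrt(2)*u^2 + 5*u^2 - 40*sqrt(2)*u + 6*u - 48*sqrt(2)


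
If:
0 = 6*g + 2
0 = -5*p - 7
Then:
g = -1/3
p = -7/5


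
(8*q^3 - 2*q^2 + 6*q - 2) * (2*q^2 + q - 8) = 16*q^5 + 4*q^4 - 54*q^3 + 18*q^2 - 50*q + 16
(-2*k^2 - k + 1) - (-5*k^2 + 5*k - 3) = 3*k^2 - 6*k + 4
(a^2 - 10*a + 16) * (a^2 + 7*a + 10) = a^4 - 3*a^3 - 44*a^2 + 12*a + 160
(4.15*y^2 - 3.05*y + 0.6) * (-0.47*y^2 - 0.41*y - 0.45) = -1.9505*y^4 - 0.268*y^3 - 0.899*y^2 + 1.1265*y - 0.27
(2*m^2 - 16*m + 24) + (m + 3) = 2*m^2 - 15*m + 27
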